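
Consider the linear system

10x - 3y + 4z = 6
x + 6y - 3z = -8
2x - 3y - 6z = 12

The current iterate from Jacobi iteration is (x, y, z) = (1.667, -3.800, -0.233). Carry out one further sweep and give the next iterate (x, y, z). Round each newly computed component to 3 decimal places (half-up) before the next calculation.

One sweep:
  x = (6 - (-3)·-3.800 - (4)·-0.233) / (10) = -0.447
  y = (-8 - (1)·1.667 - (-3)·-0.233) / (6) = -1.728
  z = (12 - (2)·1.667 - (-3)·-3.800) / (-6) = 0.456

(-0.447, -1.728, 0.456)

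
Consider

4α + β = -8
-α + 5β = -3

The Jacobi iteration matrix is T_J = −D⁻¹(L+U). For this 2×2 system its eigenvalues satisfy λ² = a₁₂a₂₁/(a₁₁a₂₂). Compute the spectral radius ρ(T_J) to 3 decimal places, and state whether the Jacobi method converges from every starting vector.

a₁₂a₂₁/(a₁₁a₂₂) = (1)·(-1) / ((4)·(5)) = -0.050000
ρ = √|-0.050000| = √0.050000 = 0.224
ρ < 1, so Jacobi converges

0.224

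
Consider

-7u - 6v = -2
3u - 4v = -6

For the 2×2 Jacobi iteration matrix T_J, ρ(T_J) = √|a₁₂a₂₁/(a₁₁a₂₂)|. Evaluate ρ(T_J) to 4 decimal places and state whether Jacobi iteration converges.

a₁₂a₂₁/(a₁₁a₂₂) = (-6)·(3) / ((-7)·(-4)) = -0.642857
ρ = √|-0.642857| = √0.642857 = 0.8018
ρ < 1, so Jacobi converges

0.8018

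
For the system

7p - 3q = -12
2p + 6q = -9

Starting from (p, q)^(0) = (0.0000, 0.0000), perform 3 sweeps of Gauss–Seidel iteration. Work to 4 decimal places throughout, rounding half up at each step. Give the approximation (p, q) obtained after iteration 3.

Iteration 1:
  p = (-12 - (-3)·0.0000) / (7) = -1.7143
  q = (-9 - (2)·-1.7143) / (6) = -0.9286
Iteration 2:
  p = (-12 - (-3)·-0.9286) / (7) = -2.1123
  q = (-9 - (2)·-2.1123) / (6) = -0.7959
Iteration 3:
  p = (-12 - (-3)·-0.7959) / (7) = -2.0554
  q = (-9 - (2)·-2.0554) / (6) = -0.8149

(-2.0554, -0.8149)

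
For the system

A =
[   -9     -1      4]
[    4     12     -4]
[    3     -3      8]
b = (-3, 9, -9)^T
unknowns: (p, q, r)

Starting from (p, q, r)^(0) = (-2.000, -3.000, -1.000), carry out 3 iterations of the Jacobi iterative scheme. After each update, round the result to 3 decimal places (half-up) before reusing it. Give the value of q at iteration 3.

0.634

Iteration 1:
  p = (-3 - (-1)·-3.000 - (4)·-1.000) / (-9) = 0.222
  q = (9 - (4)·-2.000 - (-4)·-1.000) / (12) = 1.083
  r = (-9 - (3)·-2.000 - (-3)·-3.000) / (8) = -1.500
Iteration 2:
  p = (-3 - (-1)·1.083 - (4)·-1.500) / (-9) = -0.454
  q = (9 - (4)·0.222 - (-4)·-1.500) / (12) = 0.176
  r = (-9 - (3)·0.222 - (-3)·1.083) / (8) = -0.802
Iteration 3:
  p = (-3 - (-1)·0.176 - (4)·-0.802) / (-9) = -0.043
  q = (9 - (4)·-0.454 - (-4)·-0.802) / (12) = 0.634
  r = (-9 - (3)·-0.454 - (-3)·0.176) / (8) = -0.889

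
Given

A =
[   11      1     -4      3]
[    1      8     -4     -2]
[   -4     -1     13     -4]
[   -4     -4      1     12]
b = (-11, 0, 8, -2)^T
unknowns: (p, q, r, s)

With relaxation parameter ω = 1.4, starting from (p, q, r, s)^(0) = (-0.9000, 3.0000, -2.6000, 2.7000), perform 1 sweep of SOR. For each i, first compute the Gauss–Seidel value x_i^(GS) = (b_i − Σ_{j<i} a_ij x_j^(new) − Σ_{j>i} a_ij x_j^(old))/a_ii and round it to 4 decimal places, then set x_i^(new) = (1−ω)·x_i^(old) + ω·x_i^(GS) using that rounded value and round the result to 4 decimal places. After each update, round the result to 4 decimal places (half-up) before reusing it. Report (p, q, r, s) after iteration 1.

(-3.7763, -1.4142, 1.2856, -3.8856)

Iteration 1:
  p: GS value = (-11 - (1)·3.0000 - (-4)·-2.6000 - (3)·2.7000) / (11) = -2.9545;  p ← (1−ω)·-0.9000 + ω·-2.9545 = -3.7763
  q: GS value = (0 - (1)·-3.7763 - (-4)·-2.6000 - (-2)·2.7000) / (8) = -0.1530;  q ← (1−ω)·3.0000 + ω·-0.1530 = -1.4142
  r: GS value = (8 - (-4)·-3.7763 - (-1)·-1.4142 - (-4)·2.7000) / (13) = 0.1754;  r ← (1−ω)·-2.6000 + ω·0.1754 = 1.2856
  s: GS value = (-2 - (-4)·-3.7763 - (-4)·-1.4142 - (1)·1.2856) / (12) = -2.0040;  s ← (1−ω)·2.7000 + ω·-2.0040 = -3.8856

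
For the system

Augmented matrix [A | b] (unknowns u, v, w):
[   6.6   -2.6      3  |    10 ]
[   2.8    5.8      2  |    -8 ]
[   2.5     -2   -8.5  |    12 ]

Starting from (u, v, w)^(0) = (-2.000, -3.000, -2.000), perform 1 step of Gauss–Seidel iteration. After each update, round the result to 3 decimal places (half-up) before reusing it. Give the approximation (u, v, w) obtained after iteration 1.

(1.242, -1.289, -0.743)

Iteration 1:
  u = (10 - (-2.6)·-3.000 - (3)·-2.000) / (6.6) = 1.242
  v = (-8 - (2.8)·1.242 - (2)·-2.000) / (5.8) = -1.289
  w = (12 - (2.5)·1.242 - (-2)·-1.289) / (-8.5) = -0.743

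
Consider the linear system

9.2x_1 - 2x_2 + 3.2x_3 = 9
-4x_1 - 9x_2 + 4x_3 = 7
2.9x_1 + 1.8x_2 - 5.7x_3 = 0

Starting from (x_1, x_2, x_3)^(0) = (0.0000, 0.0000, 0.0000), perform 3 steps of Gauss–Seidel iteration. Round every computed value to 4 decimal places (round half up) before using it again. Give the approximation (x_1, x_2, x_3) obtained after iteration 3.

(0.7484, -1.1019, 0.0328)

Iteration 1:
  x_1 = (9 - (-2)·0.0000 - (3.2)·0.0000) / (9.2) = 0.9783
  x_2 = (7 - (-4)·0.9783 - (4)·0.0000) / (-9) = -1.2126
  x_3 = (0 - (2.9)·0.9783 - (1.8)·-1.2126) / (-5.7) = 0.1148
Iteration 2:
  x_1 = (9 - (-2)·-1.2126 - (3.2)·0.1148) / (9.2) = 0.6747
  x_2 = (7 - (-4)·0.6747 - (4)·0.1148) / (-9) = -1.0266
  x_3 = (0 - (2.9)·0.6747 - (1.8)·-1.0266) / (-5.7) = 0.0191
Iteration 3:
  x_1 = (9 - (-2)·-1.0266 - (3.2)·0.0191) / (9.2) = 0.7484
  x_2 = (7 - (-4)·0.7484 - (4)·0.0191) / (-9) = -1.1019
  x_3 = (0 - (2.9)·0.7484 - (1.8)·-1.1019) / (-5.7) = 0.0328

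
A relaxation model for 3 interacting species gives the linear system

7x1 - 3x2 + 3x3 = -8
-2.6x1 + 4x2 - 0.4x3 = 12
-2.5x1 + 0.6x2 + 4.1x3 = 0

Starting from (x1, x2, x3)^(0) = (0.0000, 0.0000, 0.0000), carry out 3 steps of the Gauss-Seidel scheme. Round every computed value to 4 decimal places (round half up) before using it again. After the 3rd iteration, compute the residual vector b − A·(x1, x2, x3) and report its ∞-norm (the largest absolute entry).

Iteration 1:
  x1 = (-8 - (-3)·0.0000 - (3)·0.0000) / (7) = -1.1429
  x2 = (12 - (-2.6)·-1.1429 - (-0.4)·0.0000) / (4) = 2.2571
  x3 = (0 - (-2.5)·-1.1429 - (0.6)·2.2571) / (4.1) = -1.0272
Iteration 2:
  x1 = (-8 - (-3)·2.2571 - (3)·-1.0272) / (7) = 0.2647
  x2 = (12 - (-2.6)·0.2647 - (-0.4)·-1.0272) / (4) = 3.0693
  x3 = (0 - (-2.5)·0.2647 - (0.6)·3.0693) / (4.1) = -0.2878
Iteration 3:
  x1 = (-8 - (-3)·3.0693 - (3)·-0.2878) / (7) = 0.2959
  x2 = (12 - (-2.6)·0.2959 - (-0.4)·-0.2878) / (4) = 3.1636
  x3 = (0 - (-2.5)·0.2959 - (0.6)·3.1636) / (4.1) = -0.2825
Residual b − A·x = (0.2670, 0.0019, -0.0002); ∞-norm = 0.2670

0.2670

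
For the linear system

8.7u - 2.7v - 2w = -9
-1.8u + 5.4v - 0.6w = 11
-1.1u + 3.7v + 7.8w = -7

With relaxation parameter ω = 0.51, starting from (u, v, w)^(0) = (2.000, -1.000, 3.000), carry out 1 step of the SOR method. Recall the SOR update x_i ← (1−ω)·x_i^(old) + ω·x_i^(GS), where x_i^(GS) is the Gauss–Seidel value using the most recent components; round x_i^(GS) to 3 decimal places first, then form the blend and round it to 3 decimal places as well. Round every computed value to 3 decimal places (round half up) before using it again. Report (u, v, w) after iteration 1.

(0.646, 0.829, 0.858)

Iteration 1:
  u: GS value = (-9 - (-2.7)·-1.000 - (-2)·3.000) / (8.7) = -0.655;  u ← (1−ω)·2.000 + ω·-0.655 = 0.646
  v: GS value = (11 - (-1.8)·0.646 - (-0.6)·3.000) / (5.4) = 2.586;  v ← (1−ω)·-1.000 + ω·2.586 = 0.829
  w: GS value = (-7 - (-1.1)·0.646 - (3.7)·0.829) / (7.8) = -1.200;  w ← (1−ω)·3.000 + ω·-1.200 = 0.858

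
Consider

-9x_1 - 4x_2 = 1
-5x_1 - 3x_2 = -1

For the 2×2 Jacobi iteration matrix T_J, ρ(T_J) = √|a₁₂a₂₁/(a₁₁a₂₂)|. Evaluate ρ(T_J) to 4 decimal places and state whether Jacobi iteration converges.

a₁₂a₂₁/(a₁₁a₂₂) = (-4)·(-5) / ((-9)·(-3)) = 0.740741
ρ = √|0.740741| = √0.740741 = 0.8607
ρ < 1, so Jacobi converges

0.8607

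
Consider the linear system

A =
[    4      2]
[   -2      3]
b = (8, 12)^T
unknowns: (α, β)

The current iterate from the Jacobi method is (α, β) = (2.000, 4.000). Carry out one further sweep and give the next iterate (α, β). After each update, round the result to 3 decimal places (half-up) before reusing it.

(0.000, 5.333)

One sweep:
  α = (8 - (2)·4.000) / (4) = 0.000
  β = (12 - (-2)·2.000) / (3) = 5.333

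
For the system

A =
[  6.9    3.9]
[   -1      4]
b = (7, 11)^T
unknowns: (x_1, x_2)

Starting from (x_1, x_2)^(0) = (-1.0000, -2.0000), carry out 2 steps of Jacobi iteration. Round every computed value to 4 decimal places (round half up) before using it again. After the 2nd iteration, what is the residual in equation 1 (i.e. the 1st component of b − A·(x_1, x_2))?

-3.0658

Iteration 1:
  x_1 = (7 - (3.9)·-2.0000) / (6.9) = 2.1449
  x_2 = (11 - (-1)·-1.0000) / (4) = 2.5000
Iteration 2:
  x_1 = (7 - (3.9)·2.5000) / (6.9) = -0.3986
  x_2 = (11 - (-1)·2.1449) / (4) = 3.2862
Residual b − A·x = (-3.0658, -2.5434)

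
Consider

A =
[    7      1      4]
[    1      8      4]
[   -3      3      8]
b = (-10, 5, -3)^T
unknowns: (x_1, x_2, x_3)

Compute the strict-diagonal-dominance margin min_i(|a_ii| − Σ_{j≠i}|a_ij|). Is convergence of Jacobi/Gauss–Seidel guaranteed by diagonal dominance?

2

row 1: |7| − (1+4) = 2
row 2: |8| − (1+4) = 3
row 3: |8| − (3+3) = 2
minimum over rows = 2 → strictly diagonally dominant (convergence guaranteed)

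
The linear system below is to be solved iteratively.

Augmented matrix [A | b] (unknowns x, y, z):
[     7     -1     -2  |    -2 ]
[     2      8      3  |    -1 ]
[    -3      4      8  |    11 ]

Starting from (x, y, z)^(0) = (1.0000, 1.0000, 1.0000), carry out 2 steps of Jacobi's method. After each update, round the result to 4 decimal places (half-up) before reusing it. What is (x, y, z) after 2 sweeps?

(-0.0357, -0.6295, 1.8036)

Iteration 1:
  x = (-2 - (-1)·1.0000 - (-2)·1.0000) / (7) = 0.1429
  y = (-1 - (2)·1.0000 - (3)·1.0000) / (8) = -0.7500
  z = (11 - (-3)·1.0000 - (4)·1.0000) / (8) = 1.2500
Iteration 2:
  x = (-2 - (-1)·-0.7500 - (-2)·1.2500) / (7) = -0.0357
  y = (-1 - (2)·0.1429 - (3)·1.2500) / (8) = -0.6295
  z = (11 - (-3)·0.1429 - (4)·-0.7500) / (8) = 1.8036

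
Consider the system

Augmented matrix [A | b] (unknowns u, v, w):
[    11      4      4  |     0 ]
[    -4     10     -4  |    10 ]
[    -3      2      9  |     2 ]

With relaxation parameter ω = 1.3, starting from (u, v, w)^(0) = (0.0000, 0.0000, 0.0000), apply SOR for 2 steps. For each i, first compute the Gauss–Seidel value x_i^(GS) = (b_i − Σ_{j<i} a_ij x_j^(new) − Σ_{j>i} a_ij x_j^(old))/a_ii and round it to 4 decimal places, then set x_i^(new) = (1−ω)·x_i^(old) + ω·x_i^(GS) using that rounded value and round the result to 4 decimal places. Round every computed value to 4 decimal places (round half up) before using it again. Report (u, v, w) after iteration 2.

Iteration 1:
  u: GS value = (0 - (4)·0.0000 - (4)·0.0000) / (11) = 0.0000;  u ← (1−ω)·0.0000 + ω·0.0000 = 0.0000
  v: GS value = (10 - (-4)·0.0000 - (-4)·0.0000) / (10) = 1.0000;  v ← (1−ω)·0.0000 + ω·1.0000 = 1.3000
  w: GS value = (2 - (-3)·0.0000 - (2)·1.3000) / (9) = -0.0667;  w ← (1−ω)·0.0000 + ω·-0.0667 = -0.0867
Iteration 2:
  u: GS value = (0 - (4)·1.3000 - (4)·-0.0867) / (11) = -0.4412;  u ← (1−ω)·0.0000 + ω·-0.4412 = -0.5736
  v: GS value = (10 - (-4)·-0.5736 - (-4)·-0.0867) / (10) = 0.7359;  v ← (1−ω)·1.3000 + ω·0.7359 = 0.5667
  w: GS value = (2 - (-3)·-0.5736 - (2)·0.5667) / (9) = -0.0949;  w ← (1−ω)·-0.0867 + ω·-0.0949 = -0.0974

(-0.5736, 0.5667, -0.0974)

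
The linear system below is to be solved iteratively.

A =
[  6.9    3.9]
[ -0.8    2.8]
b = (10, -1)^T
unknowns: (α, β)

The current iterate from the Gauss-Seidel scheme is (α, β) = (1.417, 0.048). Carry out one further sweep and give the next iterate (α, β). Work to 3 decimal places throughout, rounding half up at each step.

(1.422, 0.049)

One sweep:
  α = (10 - (3.9)·0.048) / (6.9) = 1.422
  β = (-1 - (-0.8)·1.422) / (2.8) = 0.049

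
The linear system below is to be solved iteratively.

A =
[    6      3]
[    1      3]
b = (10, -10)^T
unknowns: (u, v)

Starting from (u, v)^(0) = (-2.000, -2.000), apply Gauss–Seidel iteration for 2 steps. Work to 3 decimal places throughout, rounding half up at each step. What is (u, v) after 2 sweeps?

(3.778, -4.593)

Iteration 1:
  u = (10 - (3)·-2.000) / (6) = 2.667
  v = (-10 - (1)·2.667) / (3) = -4.222
Iteration 2:
  u = (10 - (3)·-4.222) / (6) = 3.778
  v = (-10 - (1)·3.778) / (3) = -4.593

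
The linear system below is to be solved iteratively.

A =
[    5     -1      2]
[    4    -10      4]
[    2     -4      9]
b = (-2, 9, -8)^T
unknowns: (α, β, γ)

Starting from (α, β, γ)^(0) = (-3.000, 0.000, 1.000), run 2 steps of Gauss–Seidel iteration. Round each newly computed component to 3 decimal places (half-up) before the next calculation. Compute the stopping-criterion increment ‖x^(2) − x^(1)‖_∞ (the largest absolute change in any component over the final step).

0.666

Iteration 1:
  α = (-2 - (-1)·0.000 - (2)·1.000) / (5) = -0.800
  β = (9 - (4)·-0.800 - (4)·1.000) / (-10) = -0.820
  γ = (-8 - (2)·-0.800 - (-4)·-0.820) / (9) = -1.076
Iteration 2:
  α = (-2 - (-1)·-0.820 - (2)·-1.076) / (5) = -0.134
  β = (9 - (4)·-0.134 - (4)·-1.076) / (-10) = -1.384
  γ = (-8 - (2)·-0.134 - (-4)·-1.384) / (9) = -1.474
Change: (0.666, -0.564, -0.398) → max |·| = 0.666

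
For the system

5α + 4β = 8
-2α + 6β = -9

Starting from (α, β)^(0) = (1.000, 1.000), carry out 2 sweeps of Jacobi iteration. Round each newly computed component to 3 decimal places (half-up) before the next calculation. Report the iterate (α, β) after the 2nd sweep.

Iteration 1:
  α = (8 - (4)·1.000) / (5) = 0.800
  β = (-9 - (-2)·1.000) / (6) = -1.167
Iteration 2:
  α = (8 - (4)·-1.167) / (5) = 2.534
  β = (-9 - (-2)·0.800) / (6) = -1.233

(2.534, -1.233)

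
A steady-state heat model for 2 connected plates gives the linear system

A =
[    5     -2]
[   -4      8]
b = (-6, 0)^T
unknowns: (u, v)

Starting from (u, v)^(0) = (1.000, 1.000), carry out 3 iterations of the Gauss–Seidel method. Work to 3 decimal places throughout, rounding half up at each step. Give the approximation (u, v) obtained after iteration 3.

Iteration 1:
  u = (-6 - (-2)·1.000) / (5) = -0.800
  v = (0 - (-4)·-0.800) / (8) = -0.400
Iteration 2:
  u = (-6 - (-2)·-0.400) / (5) = -1.360
  v = (0 - (-4)·-1.360) / (8) = -0.680
Iteration 3:
  u = (-6 - (-2)·-0.680) / (5) = -1.472
  v = (0 - (-4)·-1.472) / (8) = -0.736

(-1.472, -0.736)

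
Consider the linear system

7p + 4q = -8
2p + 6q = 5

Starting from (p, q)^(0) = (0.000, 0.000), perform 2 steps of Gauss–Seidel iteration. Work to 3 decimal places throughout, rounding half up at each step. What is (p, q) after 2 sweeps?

Iteration 1:
  p = (-8 - (4)·0.000) / (7) = -1.143
  q = (5 - (2)·-1.143) / (6) = 1.214
Iteration 2:
  p = (-8 - (4)·1.214) / (7) = -1.837
  q = (5 - (2)·-1.837) / (6) = 1.446

(-1.837, 1.446)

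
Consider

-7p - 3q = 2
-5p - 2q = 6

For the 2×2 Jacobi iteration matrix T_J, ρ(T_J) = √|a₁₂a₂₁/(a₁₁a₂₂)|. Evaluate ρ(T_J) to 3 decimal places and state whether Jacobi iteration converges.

a₁₂a₂₁/(a₁₁a₂₂) = (-3)·(-5) / ((-7)·(-2)) = 1.071429
ρ = √|1.071429| = √1.071429 = 1.035
ρ > 1, so Jacobi diverges

1.035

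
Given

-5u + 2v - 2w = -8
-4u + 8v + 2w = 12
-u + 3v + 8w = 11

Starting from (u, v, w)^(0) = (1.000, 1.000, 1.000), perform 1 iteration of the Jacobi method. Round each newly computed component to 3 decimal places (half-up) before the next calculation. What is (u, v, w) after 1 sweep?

Iteration 1:
  u = (-8 - (2)·1.000 - (-2)·1.000) / (-5) = 1.600
  v = (12 - (-4)·1.000 - (2)·1.000) / (8) = 1.750
  w = (11 - (-1)·1.000 - (3)·1.000) / (8) = 1.125

(1.600, 1.750, 1.125)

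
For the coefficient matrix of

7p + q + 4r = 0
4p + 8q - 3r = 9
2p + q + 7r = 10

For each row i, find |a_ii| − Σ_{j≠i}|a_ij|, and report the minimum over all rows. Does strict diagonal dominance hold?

1

row 1: |7| − (1+4) = 2
row 2: |8| − (4+3) = 1
row 3: |7| − (2+1) = 4
minimum over rows = 1 → strictly diagonally dominant (convergence guaranteed)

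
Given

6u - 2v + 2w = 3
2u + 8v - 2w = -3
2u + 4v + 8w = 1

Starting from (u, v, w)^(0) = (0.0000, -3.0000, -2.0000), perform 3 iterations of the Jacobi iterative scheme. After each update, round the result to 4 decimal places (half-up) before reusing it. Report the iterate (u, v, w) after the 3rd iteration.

Iteration 1:
  u = (3 - (-2)·-3.0000 - (2)·-2.0000) / (6) = 0.1667
  v = (-3 - (2)·0.0000 - (-2)·-2.0000) / (8) = -0.8750
  w = (1 - (2)·0.0000 - (4)·-3.0000) / (8) = 1.6250
Iteration 2:
  u = (3 - (-2)·-0.8750 - (2)·1.6250) / (6) = -0.3333
  v = (-3 - (2)·0.1667 - (-2)·1.6250) / (8) = -0.0104
  w = (1 - (2)·0.1667 - (4)·-0.8750) / (8) = 0.5208
Iteration 3:
  u = (3 - (-2)·-0.0104 - (2)·0.5208) / (6) = 0.3229
  v = (-3 - (2)·-0.3333 - (-2)·0.5208) / (8) = -0.1615
  w = (1 - (2)·-0.3333 - (4)·-0.0104) / (8) = 0.2135

(0.3229, -0.1615, 0.2135)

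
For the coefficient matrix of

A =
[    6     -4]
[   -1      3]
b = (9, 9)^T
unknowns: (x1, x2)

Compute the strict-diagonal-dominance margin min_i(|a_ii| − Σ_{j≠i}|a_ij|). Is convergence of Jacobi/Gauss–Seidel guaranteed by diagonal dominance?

2

row 1: |6| − (4) = 2
row 2: |3| − (1) = 2
minimum over rows = 2 → strictly diagonally dominant (convergence guaranteed)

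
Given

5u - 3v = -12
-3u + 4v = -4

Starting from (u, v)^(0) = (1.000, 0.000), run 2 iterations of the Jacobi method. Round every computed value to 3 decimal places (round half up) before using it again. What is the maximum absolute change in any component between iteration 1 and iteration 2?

Iteration 1:
  u = (-12 - (-3)·0.000) / (5) = -2.400
  v = (-4 - (-3)·1.000) / (4) = -0.250
Iteration 2:
  u = (-12 - (-3)·-0.250) / (5) = -2.550
  v = (-4 - (-3)·-2.400) / (4) = -2.800
Change: (-0.150, -2.550) → max |·| = 2.550

2.550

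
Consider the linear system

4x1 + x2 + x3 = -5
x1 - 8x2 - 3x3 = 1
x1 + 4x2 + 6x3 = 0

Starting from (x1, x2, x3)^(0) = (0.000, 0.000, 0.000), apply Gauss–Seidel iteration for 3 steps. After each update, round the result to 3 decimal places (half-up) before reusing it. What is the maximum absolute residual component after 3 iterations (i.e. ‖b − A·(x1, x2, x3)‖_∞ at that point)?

0.069

Iteration 1:
  x1 = (-5 - (1)·0.000 - (1)·0.000) / (4) = -1.250
  x2 = (1 - (1)·-1.250 - (-3)·0.000) / (-8) = -0.281
  x3 = (0 - (1)·-1.250 - (4)·-0.281) / (6) = 0.396
Iteration 2:
  x1 = (-5 - (1)·-0.281 - (1)·0.396) / (4) = -1.279
  x2 = (1 - (1)·-1.279 - (-3)·0.396) / (-8) = -0.433
  x3 = (0 - (1)·-1.279 - (4)·-0.433) / (6) = 0.502
Iteration 3:
  x1 = (-5 - (1)·-0.433 - (1)·0.502) / (4) = -1.267
  x2 = (1 - (1)·-1.267 - (-3)·0.502) / (-8) = -0.472
  x3 = (0 - (1)·-1.267 - (4)·-0.472) / (6) = 0.526
Residual b − A·x = (0.014, 0.069, -0.001); ∞-norm = 0.069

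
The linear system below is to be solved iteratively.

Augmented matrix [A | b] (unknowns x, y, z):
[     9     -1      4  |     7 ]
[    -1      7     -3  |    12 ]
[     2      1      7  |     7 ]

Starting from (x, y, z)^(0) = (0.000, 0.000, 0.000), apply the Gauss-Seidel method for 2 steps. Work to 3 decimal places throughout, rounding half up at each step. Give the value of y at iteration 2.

Iteration 1:
  x = (7 - (-1)·0.000 - (4)·0.000) / (9) = 0.778
  y = (12 - (-1)·0.778 - (-3)·0.000) / (7) = 1.825
  z = (7 - (2)·0.778 - (1)·1.825) / (7) = 0.517
Iteration 2:
  x = (7 - (-1)·1.825 - (4)·0.517) / (9) = 0.751
  y = (12 - (-1)·0.751 - (-3)·0.517) / (7) = 2.043
  z = (7 - (2)·0.751 - (1)·2.043) / (7) = 0.494

2.043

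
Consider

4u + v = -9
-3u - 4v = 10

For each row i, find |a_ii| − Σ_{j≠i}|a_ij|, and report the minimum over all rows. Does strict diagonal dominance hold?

row 1: |4| − (1) = 3
row 2: |-4| − (3) = 1
minimum over rows = 1 → strictly diagonally dominant (convergence guaranteed)

1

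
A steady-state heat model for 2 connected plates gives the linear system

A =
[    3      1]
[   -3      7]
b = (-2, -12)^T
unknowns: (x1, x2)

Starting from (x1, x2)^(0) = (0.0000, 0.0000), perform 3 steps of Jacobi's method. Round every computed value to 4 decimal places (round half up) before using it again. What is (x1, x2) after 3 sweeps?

(0.0000, -1.7551)

Iteration 1:
  x1 = (-2 - (1)·0.0000) / (3) = -0.6667
  x2 = (-12 - (-3)·0.0000) / (7) = -1.7143
Iteration 2:
  x1 = (-2 - (1)·-1.7143) / (3) = -0.0952
  x2 = (-12 - (-3)·-0.6667) / (7) = -2.0000
Iteration 3:
  x1 = (-2 - (1)·-2.0000) / (3) = 0.0000
  x2 = (-12 - (-3)·-0.0952) / (7) = -1.7551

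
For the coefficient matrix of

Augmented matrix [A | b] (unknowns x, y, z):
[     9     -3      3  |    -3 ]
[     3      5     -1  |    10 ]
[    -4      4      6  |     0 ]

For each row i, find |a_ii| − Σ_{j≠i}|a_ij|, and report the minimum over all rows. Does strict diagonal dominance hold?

row 1: |9| − (3+3) = 3
row 2: |5| − (3+1) = 1
row 3: |6| − (4+4) = -2
minimum over rows = -2 → not strictly diagonally dominant

-2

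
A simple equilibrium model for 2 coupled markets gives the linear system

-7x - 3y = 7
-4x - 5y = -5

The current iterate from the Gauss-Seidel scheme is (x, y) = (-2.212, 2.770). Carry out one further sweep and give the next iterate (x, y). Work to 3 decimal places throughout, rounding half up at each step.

One sweep:
  x = (7 - (-3)·2.770) / (-7) = -2.187
  y = (-5 - (-4)·-2.187) / (-5) = 2.750

(-2.187, 2.750)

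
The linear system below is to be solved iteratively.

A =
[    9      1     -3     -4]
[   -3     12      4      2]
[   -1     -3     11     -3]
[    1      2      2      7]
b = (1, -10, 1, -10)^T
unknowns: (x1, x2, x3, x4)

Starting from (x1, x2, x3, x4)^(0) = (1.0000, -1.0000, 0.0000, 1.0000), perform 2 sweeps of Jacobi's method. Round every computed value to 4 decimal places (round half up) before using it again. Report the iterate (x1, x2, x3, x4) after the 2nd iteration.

(-0.3164, -0.5130, -0.4037, -1.3615)

Iteration 1:
  x1 = (1 - (1)·-1.0000 - (-3)·0.0000 - (-4)·1.0000) / (9) = 0.6667
  x2 = (-10 - (-3)·1.0000 - (4)·0.0000 - (2)·1.0000) / (12) = -0.7500
  x3 = (1 - (-1)·1.0000 - (-3)·-1.0000 - (-3)·1.0000) / (11) = 0.1818
  x4 = (-10 - (1)·1.0000 - (2)·-1.0000 - (2)·0.0000) / (7) = -1.2857
Iteration 2:
  x1 = (1 - (1)·-0.7500 - (-3)·0.1818 - (-4)·-1.2857) / (9) = -0.3164
  x2 = (-10 - (-3)·0.6667 - (4)·0.1818 - (2)·-1.2857) / (12) = -0.5130
  x3 = (1 - (-1)·0.6667 - (-3)·-0.7500 - (-3)·-1.2857) / (11) = -0.4037
  x4 = (-10 - (1)·0.6667 - (2)·-0.7500 - (2)·0.1818) / (7) = -1.3615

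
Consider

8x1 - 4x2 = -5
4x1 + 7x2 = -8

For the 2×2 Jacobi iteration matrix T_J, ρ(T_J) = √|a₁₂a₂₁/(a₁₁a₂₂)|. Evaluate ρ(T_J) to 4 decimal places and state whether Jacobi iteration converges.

0.5345

a₁₂a₂₁/(a₁₁a₂₂) = (-4)·(4) / ((8)·(7)) = -0.285714
ρ = √|-0.285714| = √0.285714 = 0.5345
ρ < 1, so Jacobi converges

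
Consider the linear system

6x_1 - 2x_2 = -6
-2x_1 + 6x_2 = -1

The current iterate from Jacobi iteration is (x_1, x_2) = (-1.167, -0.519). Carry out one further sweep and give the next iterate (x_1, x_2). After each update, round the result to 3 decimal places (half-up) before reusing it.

(-1.173, -0.556)

One sweep:
  x_1 = (-6 - (-2)·-0.519) / (6) = -1.173
  x_2 = (-1 - (-2)·-1.167) / (6) = -0.556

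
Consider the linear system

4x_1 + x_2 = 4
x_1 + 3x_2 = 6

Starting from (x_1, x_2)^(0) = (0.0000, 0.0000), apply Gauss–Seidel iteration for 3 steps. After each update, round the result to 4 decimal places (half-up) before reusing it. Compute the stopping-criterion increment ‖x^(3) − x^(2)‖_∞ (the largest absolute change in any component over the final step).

0.0347

Iteration 1:
  x_1 = (4 - (1)·0.0000) / (4) = 1.0000
  x_2 = (6 - (1)·1.0000) / (3) = 1.6667
Iteration 2:
  x_1 = (4 - (1)·1.6667) / (4) = 0.5833
  x_2 = (6 - (1)·0.5833) / (3) = 1.8056
Iteration 3:
  x_1 = (4 - (1)·1.8056) / (4) = 0.5486
  x_2 = (6 - (1)·0.5486) / (3) = 1.8171
Change: (-0.0347, 0.0115) → max |·| = 0.0347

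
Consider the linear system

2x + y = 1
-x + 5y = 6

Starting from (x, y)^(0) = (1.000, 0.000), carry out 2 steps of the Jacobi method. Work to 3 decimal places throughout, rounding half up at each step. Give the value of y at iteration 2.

Iteration 1:
  x = (1 - (1)·0.000) / (2) = 0.500
  y = (6 - (-1)·1.000) / (5) = 1.400
Iteration 2:
  x = (1 - (1)·1.400) / (2) = -0.200
  y = (6 - (-1)·0.500) / (5) = 1.300

1.300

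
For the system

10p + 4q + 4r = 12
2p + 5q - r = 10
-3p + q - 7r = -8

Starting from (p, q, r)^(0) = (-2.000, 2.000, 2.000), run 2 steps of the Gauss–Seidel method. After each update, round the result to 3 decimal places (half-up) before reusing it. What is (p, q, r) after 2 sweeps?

(-0.496, 2.534, 1.717)

Iteration 1:
  p = (12 - (4)·2.000 - (4)·2.000) / (10) = -0.400
  q = (10 - (2)·-0.400 - (-1)·2.000) / (5) = 2.560
  r = (-8 - (-3)·-0.400 - (1)·2.560) / (-7) = 1.680
Iteration 2:
  p = (12 - (4)·2.560 - (4)·1.680) / (10) = -0.496
  q = (10 - (2)·-0.496 - (-1)·1.680) / (5) = 2.534
  r = (-8 - (-3)·-0.496 - (1)·2.534) / (-7) = 1.717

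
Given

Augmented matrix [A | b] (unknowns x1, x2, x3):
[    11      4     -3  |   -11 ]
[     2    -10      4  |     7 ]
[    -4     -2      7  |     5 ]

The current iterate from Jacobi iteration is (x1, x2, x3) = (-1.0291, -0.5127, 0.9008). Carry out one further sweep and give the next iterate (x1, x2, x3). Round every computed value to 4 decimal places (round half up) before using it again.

One sweep:
  x1 = (-11 - (4)·-0.5127 - (-3)·0.9008) / (11) = -0.5679
  x2 = (7 - (2)·-1.0291 - (4)·0.9008) / (-10) = -0.5455
  x3 = (5 - (-4)·-1.0291 - (-2)·-0.5127) / (7) = -0.0203

(-0.5679, -0.5455, -0.0203)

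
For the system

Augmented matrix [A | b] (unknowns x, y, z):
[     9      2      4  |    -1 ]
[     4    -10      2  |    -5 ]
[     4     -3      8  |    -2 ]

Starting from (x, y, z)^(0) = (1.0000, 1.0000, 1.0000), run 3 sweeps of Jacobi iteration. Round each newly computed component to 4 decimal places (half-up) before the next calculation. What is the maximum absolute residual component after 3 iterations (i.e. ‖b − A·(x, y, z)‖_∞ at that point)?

Iteration 1:
  x = (-1 - (2)·1.0000 - (4)·1.0000) / (9) = -0.7778
  y = (-5 - (4)·1.0000 - (2)·1.0000) / (-10) = 1.1000
  z = (-2 - (4)·1.0000 - (-3)·1.0000) / (8) = -0.3750
Iteration 2:
  x = (-1 - (2)·1.1000 - (4)·-0.3750) / (9) = -0.1889
  y = (-5 - (4)·-0.7778 - (2)·-0.3750) / (-10) = 0.1139
  z = (-2 - (4)·-0.7778 - (-3)·1.1000) / (8) = 0.5514
Iteration 3:
  x = (-1 - (2)·0.1139 - (4)·0.5514) / (9) = -0.3815
  y = (-5 - (4)·-0.1889 - (2)·0.5514) / (-10) = 0.5347
  z = (-2 - (4)·-0.1889 - (-3)·0.1139) / (8) = -0.1128
Residual b − A·x = (1.8153, 2.0986, 2.0325); ∞-norm = 2.0986

2.0986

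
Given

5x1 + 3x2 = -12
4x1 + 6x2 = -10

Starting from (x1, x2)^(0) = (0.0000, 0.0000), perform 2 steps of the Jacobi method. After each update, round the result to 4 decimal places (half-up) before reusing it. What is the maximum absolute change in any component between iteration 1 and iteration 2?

Iteration 1:
  x1 = (-12 - (3)·0.0000) / (5) = -2.4000
  x2 = (-10 - (4)·0.0000) / (6) = -1.6667
Iteration 2:
  x1 = (-12 - (3)·-1.6667) / (5) = -1.4000
  x2 = (-10 - (4)·-2.4000) / (6) = -0.0667
Change: (1.0000, 1.6000) → max |·| = 1.6000

1.6000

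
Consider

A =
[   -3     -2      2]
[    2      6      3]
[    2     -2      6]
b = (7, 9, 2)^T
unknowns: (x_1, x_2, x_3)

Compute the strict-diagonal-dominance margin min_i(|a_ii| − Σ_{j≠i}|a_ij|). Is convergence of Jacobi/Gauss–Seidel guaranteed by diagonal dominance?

row 1: |-3| − (2+2) = -1
row 2: |6| − (2+3) = 1
row 3: |6| − (2+2) = 2
minimum over rows = -1 → not strictly diagonally dominant

-1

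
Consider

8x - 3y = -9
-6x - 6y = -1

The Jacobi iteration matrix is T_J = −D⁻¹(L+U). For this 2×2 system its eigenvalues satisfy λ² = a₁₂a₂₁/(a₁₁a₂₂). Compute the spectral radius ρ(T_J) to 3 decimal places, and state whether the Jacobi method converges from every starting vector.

0.612

a₁₂a₂₁/(a₁₁a₂₂) = (-3)·(-6) / ((8)·(-6)) = -0.375000
ρ = √|-0.375000| = √0.375000 = 0.612
ρ < 1, so Jacobi converges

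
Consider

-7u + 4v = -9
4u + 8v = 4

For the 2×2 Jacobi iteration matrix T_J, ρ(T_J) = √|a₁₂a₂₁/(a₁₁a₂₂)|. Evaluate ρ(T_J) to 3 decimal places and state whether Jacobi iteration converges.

0.535

a₁₂a₂₁/(a₁₁a₂₂) = (4)·(4) / ((-7)·(8)) = -0.285714
ρ = √|-0.285714| = √0.285714 = 0.535
ρ < 1, so Jacobi converges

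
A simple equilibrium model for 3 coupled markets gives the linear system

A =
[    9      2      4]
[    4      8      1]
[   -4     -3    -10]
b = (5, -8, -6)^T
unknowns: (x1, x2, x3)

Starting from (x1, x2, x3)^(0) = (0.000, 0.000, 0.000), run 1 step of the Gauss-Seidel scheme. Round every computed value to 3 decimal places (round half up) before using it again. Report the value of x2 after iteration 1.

-1.278

Iteration 1:
  x1 = (5 - (2)·0.000 - (4)·0.000) / (9) = 0.556
  x2 = (-8 - (4)·0.556 - (1)·0.000) / (8) = -1.278
  x3 = (-6 - (-4)·0.556 - (-3)·-1.278) / (-10) = 0.761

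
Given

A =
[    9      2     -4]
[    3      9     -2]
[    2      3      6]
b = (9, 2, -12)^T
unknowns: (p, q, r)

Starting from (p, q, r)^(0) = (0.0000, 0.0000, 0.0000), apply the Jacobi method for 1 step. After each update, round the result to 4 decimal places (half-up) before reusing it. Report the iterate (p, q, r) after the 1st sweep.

(1.0000, 0.2222, -2.0000)

Iteration 1:
  p = (9 - (2)·0.0000 - (-4)·0.0000) / (9) = 1.0000
  q = (2 - (3)·0.0000 - (-2)·0.0000) / (9) = 0.2222
  r = (-12 - (2)·0.0000 - (3)·0.0000) / (6) = -2.0000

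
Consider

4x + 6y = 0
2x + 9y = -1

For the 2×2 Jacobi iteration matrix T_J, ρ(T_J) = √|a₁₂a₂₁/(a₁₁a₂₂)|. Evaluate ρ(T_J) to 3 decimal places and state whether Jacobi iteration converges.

a₁₂a₂₁/(a₁₁a₂₂) = (6)·(2) / ((4)·(9)) = 0.333333
ρ = √|0.333333| = √0.333333 = 0.577
ρ < 1, so Jacobi converges

0.577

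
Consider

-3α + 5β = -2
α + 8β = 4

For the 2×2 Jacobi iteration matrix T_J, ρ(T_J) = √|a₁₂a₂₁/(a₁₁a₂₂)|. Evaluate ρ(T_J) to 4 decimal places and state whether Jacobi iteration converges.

a₁₂a₂₁/(a₁₁a₂₂) = (5)·(1) / ((-3)·(8)) = -0.208333
ρ = √|-0.208333| = √0.208333 = 0.4564
ρ < 1, so Jacobi converges

0.4564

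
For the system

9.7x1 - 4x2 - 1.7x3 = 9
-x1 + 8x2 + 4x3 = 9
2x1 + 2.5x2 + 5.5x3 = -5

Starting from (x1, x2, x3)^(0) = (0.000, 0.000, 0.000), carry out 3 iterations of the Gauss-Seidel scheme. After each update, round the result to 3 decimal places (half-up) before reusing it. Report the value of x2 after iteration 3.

2.454

Iteration 1:
  x1 = (9 - (-4)·0.000 - (-1.7)·0.000) / (9.7) = 0.928
  x2 = (9 - (-1)·0.928 - (4)·0.000) / (8) = 1.241
  x3 = (-5 - (2)·0.928 - (2.5)·1.241) / (5.5) = -1.811
Iteration 2:
  x1 = (9 - (-4)·1.241 - (-1.7)·-1.811) / (9.7) = 1.122
  x2 = (9 - (-1)·1.122 - (4)·-1.811) / (8) = 2.171
  x3 = (-5 - (2)·1.122 - (2.5)·2.171) / (5.5) = -2.304
Iteration 3:
  x1 = (9 - (-4)·2.171 - (-1.7)·-2.304) / (9.7) = 1.419
  x2 = (9 - (-1)·1.419 - (4)·-2.304) / (8) = 2.454
  x3 = (-5 - (2)·1.419 - (2.5)·2.454) / (5.5) = -2.541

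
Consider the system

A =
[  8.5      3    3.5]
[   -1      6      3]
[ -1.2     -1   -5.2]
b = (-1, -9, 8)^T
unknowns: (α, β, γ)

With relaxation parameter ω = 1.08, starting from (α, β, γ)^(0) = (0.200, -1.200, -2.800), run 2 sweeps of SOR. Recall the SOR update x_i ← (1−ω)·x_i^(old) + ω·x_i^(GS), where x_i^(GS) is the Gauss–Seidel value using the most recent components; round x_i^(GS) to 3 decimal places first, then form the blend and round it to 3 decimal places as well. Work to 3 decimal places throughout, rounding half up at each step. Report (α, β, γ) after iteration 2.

(0.482, -0.539, -1.519)

Iteration 1:
  α: GS value = (-1 - (3)·-1.200 - (3.5)·-2.800) / (8.5) = 1.459;  α ← (1−ω)·0.200 + ω·1.459 = 1.560
  β: GS value = (-9 - (-1)·1.560 - (3)·-2.800) / (6) = 0.160;  β ← (1−ω)·-1.200 + ω·0.160 = 0.269
  γ: GS value = (8 - (-1.2)·1.560 - (-1)·0.269) / (-5.2) = -1.950;  γ ← (1−ω)·-2.800 + ω·-1.950 = -1.882
Iteration 2:
  α: GS value = (-1 - (3)·0.269 - (3.5)·-1.882) / (8.5) = 0.562;  α ← (1−ω)·1.560 + ω·0.562 = 0.482
  β: GS value = (-9 - (-1)·0.482 - (3)·-1.882) / (6) = -0.479;  β ← (1−ω)·0.269 + ω·-0.479 = -0.539
  γ: GS value = (8 - (-1.2)·0.482 - (-1)·-0.539) / (-5.2) = -1.546;  γ ← (1−ω)·-1.882 + ω·-1.546 = -1.519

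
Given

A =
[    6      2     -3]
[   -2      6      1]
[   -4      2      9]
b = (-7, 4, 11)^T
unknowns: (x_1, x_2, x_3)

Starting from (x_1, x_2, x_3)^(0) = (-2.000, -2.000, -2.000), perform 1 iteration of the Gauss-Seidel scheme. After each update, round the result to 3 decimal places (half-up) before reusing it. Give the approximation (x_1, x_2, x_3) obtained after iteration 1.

Iteration 1:
  x_1 = (-7 - (2)·-2.000 - (-3)·-2.000) / (6) = -1.500
  x_2 = (4 - (-2)·-1.500 - (1)·-2.000) / (6) = 0.500
  x_3 = (11 - (-4)·-1.500 - (2)·0.500) / (9) = 0.444

(-1.500, 0.500, 0.444)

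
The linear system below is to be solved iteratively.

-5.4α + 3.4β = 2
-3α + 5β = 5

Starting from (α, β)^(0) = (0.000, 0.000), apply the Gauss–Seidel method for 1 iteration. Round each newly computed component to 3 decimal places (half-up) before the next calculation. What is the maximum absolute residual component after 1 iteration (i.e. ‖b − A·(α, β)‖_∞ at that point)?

Iteration 1:
  α = (2 - (3.4)·0.000) / (-5.4) = -0.370
  β = (5 - (-3)·-0.370) / (5) = 0.778
Residual b − A·x = (-2.643, 0.000); ∞-norm = 2.643

2.643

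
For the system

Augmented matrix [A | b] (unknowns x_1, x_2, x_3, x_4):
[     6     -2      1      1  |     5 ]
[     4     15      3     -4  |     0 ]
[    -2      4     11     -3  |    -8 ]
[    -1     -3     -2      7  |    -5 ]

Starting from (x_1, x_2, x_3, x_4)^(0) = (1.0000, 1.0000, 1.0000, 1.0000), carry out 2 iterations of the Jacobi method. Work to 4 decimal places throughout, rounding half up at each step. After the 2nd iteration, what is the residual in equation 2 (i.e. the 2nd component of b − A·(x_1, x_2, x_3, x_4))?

Iteration 1:
  x_1 = (5 - (-2)·1.0000 - (1)·1.0000 - (1)·1.0000) / (6) = 0.8333
  x_2 = (0 - (4)·1.0000 - (3)·1.0000 - (-4)·1.0000) / (15) = -0.2000
  x_3 = (-8 - (-2)·1.0000 - (4)·1.0000 - (-3)·1.0000) / (11) = -0.6364
  x_4 = (-5 - (-1)·1.0000 - (-3)·1.0000 - (-2)·1.0000) / (7) = 0.1429
Iteration 2:
  x_1 = (5 - (-2)·-0.2000 - (1)·-0.6364 - (1)·0.1429) / (6) = 0.8489
  x_2 = (0 - (4)·0.8333 - (3)·-0.6364 - (-4)·0.1429) / (15) = -0.0568
  x_3 = (-8 - (-2)·0.8333 - (4)·-0.2000 - (-3)·0.1429) / (11) = -0.4641
  x_4 = (-5 - (-1)·0.8333 - (-3)·-0.2000 - (-2)·-0.6364) / (7) = -0.8628
Residual b − A·x = (1.1199, -4.6025, -3.5583, 0.7899)

-4.6025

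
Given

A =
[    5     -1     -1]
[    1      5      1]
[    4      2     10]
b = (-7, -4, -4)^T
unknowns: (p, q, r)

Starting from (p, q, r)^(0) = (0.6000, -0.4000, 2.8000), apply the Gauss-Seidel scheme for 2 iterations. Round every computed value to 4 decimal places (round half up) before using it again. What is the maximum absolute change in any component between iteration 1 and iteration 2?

Iteration 1:
  p = (-7 - (-1)·-0.4000 - (-1)·2.8000) / (5) = -0.9200
  q = (-4 - (1)·-0.9200 - (1)·2.8000) / (5) = -1.1760
  r = (-4 - (4)·-0.9200 - (2)·-1.1760) / (10) = 0.2032
Iteration 2:
  p = (-7 - (-1)·-1.1760 - (-1)·0.2032) / (5) = -1.5946
  q = (-4 - (1)·-1.5946 - (1)·0.2032) / (5) = -0.5217
  r = (-4 - (4)·-1.5946 - (2)·-0.5217) / (10) = 0.3422
Change: (-0.6746, 0.6543, 0.1390) → max |·| = 0.6746

0.6746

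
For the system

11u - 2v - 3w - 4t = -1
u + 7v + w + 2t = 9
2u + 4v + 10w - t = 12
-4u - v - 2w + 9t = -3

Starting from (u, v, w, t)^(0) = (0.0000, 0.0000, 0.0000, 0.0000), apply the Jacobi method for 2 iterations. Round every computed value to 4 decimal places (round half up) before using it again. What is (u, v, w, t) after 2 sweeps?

Iteration 1:
  u = (-1 - (-2)·0.0000 - (-3)·0.0000 - (-4)·0.0000) / (11) = -0.0909
  v = (9 - (1)·0.0000 - (1)·0.0000 - (2)·0.0000) / (7) = 1.2857
  w = (12 - (2)·0.0000 - (4)·0.0000 - (-1)·0.0000) / (10) = 1.2000
  t = (-3 - (-4)·0.0000 - (-1)·0.0000 - (-2)·0.0000) / (9) = -0.3333
Iteration 2:
  u = (-1 - (-2)·1.2857 - (-3)·1.2000 - (-4)·-0.3333) / (11) = 0.3489
  v = (9 - (1)·-0.0909 - (1)·1.2000 - (2)·-0.3333) / (7) = 1.2225
  w = (12 - (2)·-0.0909 - (4)·1.2857 - (-1)·-0.3333) / (10) = 0.6706
  t = (-3 - (-4)·-0.0909 - (-1)·1.2857 - (-2)·1.2000) / (9) = 0.0358

(0.3489, 1.2225, 0.6706, 0.0358)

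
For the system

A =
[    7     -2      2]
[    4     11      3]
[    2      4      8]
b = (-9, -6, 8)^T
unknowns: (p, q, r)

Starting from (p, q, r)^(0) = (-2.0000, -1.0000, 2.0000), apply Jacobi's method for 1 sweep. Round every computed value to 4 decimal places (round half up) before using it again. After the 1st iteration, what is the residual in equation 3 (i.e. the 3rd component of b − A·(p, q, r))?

Iteration 1:
  p = (-9 - (-2)·-1.0000 - (2)·2.0000) / (7) = -2.1429
  q = (-6 - (4)·-2.0000 - (3)·2.0000) / (11) = -0.3636
  r = (8 - (2)·-2.0000 - (4)·-1.0000) / (8) = 2.0000
Residual b − A·x = (1.2731, 0.5712, -2.2598)

-2.2598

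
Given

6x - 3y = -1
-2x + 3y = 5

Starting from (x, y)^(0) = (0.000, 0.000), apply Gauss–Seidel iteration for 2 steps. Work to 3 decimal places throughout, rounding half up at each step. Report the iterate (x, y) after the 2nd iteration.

Iteration 1:
  x = (-1 - (-3)·0.000) / (6) = -0.167
  y = (5 - (-2)·-0.167) / (3) = 1.555
Iteration 2:
  x = (-1 - (-3)·1.555) / (6) = 0.611
  y = (5 - (-2)·0.611) / (3) = 2.074

(0.611, 2.074)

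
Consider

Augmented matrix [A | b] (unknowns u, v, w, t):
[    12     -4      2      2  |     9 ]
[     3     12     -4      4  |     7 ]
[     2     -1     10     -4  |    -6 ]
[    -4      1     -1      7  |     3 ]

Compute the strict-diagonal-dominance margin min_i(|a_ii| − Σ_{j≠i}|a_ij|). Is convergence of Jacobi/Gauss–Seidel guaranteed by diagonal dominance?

row 1: |12| − (4+2+2) = 4
row 2: |12| − (3+4+4) = 1
row 3: |10| − (2+1+4) = 3
row 4: |7| − (4+1+1) = 1
minimum over rows = 1 → strictly diagonally dominant (convergence guaranteed)

1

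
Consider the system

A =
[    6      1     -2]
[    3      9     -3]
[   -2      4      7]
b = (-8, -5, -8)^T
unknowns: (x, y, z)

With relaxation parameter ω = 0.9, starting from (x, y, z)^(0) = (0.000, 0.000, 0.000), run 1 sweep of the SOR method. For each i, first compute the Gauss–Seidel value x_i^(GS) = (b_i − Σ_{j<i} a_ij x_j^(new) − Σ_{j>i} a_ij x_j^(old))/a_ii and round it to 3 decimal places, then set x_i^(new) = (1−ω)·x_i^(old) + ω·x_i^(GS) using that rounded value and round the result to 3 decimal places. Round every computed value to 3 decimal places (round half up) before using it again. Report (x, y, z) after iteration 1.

Iteration 1:
  x: GS value = (-8 - (1)·0.000 - (-2)·0.000) / (6) = -1.333;  x ← (1−ω)·0.000 + ω·-1.333 = -1.200
  y: GS value = (-5 - (3)·-1.200 - (-3)·0.000) / (9) = -0.156;  y ← (1−ω)·0.000 + ω·-0.156 = -0.140
  z: GS value = (-8 - (-2)·-1.200 - (4)·-0.140) / (7) = -1.406;  z ← (1−ω)·0.000 + ω·-1.406 = -1.265

(-1.200, -0.140, -1.265)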